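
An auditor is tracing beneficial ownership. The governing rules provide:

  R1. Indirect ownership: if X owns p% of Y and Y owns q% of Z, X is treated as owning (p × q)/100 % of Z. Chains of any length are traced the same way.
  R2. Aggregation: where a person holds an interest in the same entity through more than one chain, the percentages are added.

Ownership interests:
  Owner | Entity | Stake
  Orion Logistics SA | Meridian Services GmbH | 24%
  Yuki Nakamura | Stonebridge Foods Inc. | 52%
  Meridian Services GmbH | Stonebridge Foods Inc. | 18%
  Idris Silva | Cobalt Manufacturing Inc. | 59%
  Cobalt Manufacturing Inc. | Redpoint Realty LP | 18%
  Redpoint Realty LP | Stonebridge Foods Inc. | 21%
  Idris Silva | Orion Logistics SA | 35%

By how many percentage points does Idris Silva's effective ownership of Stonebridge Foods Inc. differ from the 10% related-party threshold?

Chain via Orion Logistics SA → Meridian Services GmbH (R1): 35% × 24% × 18% = 1.512% of Stonebridge Foods Inc.
Chain via Cobalt Manufacturing Inc. → Redpoint Realty LP (R1): 59% × 18% × 21% = 2.2302% of Stonebridge Foods Inc.
Aggregating (R2): 1.512% + 2.2302% = 3.7422%.
3.7422% falls short of the 10% threshold by 6.2578 percentage points.

6.2578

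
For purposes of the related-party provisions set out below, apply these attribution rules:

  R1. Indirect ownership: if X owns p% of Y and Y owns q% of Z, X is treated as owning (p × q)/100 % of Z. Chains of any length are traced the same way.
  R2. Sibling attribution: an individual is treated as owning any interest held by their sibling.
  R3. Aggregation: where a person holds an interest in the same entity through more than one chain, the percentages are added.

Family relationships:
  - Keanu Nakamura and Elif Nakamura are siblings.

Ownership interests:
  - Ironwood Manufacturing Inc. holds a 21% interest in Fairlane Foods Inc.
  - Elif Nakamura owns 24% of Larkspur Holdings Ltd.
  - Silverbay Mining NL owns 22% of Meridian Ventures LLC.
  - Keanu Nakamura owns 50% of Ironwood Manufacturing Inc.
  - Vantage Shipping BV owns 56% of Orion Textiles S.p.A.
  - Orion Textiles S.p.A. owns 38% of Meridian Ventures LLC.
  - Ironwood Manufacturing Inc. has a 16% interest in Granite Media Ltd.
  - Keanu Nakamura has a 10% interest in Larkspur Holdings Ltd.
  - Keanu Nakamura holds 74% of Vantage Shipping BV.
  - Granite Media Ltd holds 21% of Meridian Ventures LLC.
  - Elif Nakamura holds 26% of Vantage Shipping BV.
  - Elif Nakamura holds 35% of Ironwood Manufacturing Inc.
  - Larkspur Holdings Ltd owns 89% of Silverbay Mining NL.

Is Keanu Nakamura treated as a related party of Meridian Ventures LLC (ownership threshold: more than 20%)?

Yes

By sibling attribution (R2), Keanu Nakamura is treated as also owning Elif Nakamura's interest in Larkspur Holdings Ltd, giving 10% + 24% = 34%.
By sibling attribution (R2), Keanu Nakamura is treated as also owning Elif Nakamura's interest in Ironwood Manufacturing Inc, giving 50% + 35% = 85%.
By sibling attribution (R2), Keanu Nakamura is treated as also owning Elif Nakamura's interest in Vantage Shipping BV, giving 74% + 26% = 100%.
Chain via Larkspur Holdings Ltd → Silverbay Mining NL (R1): 34% × 89% × 22% = 6.6572% of Meridian Ventures LLC.
Chain via Ironwood Manufacturing Inc. → Granite Media Ltd (R1): 85% × 16% × 21% = 2.856% of Meridian Ventures LLC.
Chain via Vantage Shipping BV → Orion Textiles S.p.A. (R1): 100% × 56% × 38% = 21.28% of Meridian Ventures LLC.
Aggregating (R3): 6.6572% + 2.856% + 21.28% = 30.7932%.
30.7932% exceeds the 20% threshold, so Keanu is a related party to Meridian Ventures LLC.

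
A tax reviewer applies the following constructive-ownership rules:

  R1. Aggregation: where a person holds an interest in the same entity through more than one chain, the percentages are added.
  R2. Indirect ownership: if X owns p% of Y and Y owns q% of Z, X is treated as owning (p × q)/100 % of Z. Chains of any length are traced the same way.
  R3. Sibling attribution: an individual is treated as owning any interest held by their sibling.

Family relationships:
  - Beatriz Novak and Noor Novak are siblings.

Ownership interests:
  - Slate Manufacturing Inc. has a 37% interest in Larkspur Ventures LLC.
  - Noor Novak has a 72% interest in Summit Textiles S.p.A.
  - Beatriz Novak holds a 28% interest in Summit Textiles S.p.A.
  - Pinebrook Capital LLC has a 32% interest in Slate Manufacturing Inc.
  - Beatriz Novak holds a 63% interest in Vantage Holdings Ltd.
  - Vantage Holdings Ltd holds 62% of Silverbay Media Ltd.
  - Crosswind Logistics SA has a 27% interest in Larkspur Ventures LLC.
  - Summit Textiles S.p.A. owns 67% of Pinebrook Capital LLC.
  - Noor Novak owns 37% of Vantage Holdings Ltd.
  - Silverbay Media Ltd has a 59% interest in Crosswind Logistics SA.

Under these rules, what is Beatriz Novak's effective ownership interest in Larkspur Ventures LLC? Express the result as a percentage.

By sibling attribution (R3), Beatriz Novak is treated as also owning Noor Novak's interest in Summit Textiles S.p.A, giving 28% + 72% = 100%.
By sibling attribution (R3), Beatriz Novak is treated as also owning Noor Novak's interest in Vantage Holdings Ltd, giving 63% + 37% = 100%.
Chain via Summit Textiles S.p.A. → Pinebrook Capital LLC → Slate Manufacturing Inc. (R2): 100% × 67% × 32% × 37% = 7.9328% of Larkspur Ventures LLC.
Chain via Vantage Holdings Ltd → Silverbay Media Ltd → Crosswind Logistics SA (R2): 100% × 62% × 59% × 27% = 9.8766% of Larkspur Ventures LLC.
Aggregating (R1): 7.9328% + 9.8766% = 17.8094%.

17.8094%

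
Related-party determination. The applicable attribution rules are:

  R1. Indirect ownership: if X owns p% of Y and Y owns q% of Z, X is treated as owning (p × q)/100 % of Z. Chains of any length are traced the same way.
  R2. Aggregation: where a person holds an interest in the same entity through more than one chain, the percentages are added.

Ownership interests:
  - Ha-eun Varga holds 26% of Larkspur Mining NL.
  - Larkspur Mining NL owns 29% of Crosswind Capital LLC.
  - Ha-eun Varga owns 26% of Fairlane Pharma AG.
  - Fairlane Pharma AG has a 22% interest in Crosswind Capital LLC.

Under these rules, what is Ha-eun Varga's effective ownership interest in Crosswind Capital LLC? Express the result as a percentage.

Chain via Larkspur Mining NL (R1): 26% × 29% = 7.54% of Crosswind Capital LLC.
Chain via Fairlane Pharma AG (R1): 26% × 22% = 5.72% of Crosswind Capital LLC.
Aggregating (R2): 7.54% + 5.72% = 13.26%.

13.26%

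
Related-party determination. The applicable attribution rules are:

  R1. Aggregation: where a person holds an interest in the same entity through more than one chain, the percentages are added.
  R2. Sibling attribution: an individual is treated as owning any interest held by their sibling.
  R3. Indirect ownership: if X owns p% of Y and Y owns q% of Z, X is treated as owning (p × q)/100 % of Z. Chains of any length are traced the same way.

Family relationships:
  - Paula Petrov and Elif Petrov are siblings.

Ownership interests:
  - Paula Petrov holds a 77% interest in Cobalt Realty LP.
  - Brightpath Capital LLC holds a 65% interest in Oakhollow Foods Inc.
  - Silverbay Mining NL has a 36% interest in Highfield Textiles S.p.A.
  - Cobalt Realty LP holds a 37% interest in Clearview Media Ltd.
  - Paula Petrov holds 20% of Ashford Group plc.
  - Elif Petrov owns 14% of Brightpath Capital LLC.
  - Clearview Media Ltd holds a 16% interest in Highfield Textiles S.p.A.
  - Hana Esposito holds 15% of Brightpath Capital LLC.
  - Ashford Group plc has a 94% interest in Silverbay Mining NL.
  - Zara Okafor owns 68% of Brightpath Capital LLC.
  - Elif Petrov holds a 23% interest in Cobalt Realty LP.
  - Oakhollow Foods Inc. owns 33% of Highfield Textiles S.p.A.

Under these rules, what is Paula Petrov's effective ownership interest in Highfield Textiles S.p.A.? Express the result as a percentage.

By sibling attribution (R2), Paula Petrov is treated as also owning Elif Petrov's interest in Cobalt Realty LP, giving 77% + 23% = 100%.
By sibling attribution (R2), Paula Petrov is treated as owning Elif Petrov's 14% interest in Brightpath Capital LLC.
Chain via Cobalt Realty LP → Clearview Media Ltd (R3): 100% × 37% × 16% = 5.92% of Highfield Textiles S.p.A.
Chain via Ashford Group plc → Silverbay Mining NL (R3): 20% × 94% × 36% = 6.768% of Highfield Textiles S.p.A.
Chain via Brightpath Capital LLC → Oakhollow Foods Inc. (R3): 14% × 65% × 33% = 3.003% of Highfield Textiles S.p.A.
Aggregating (R1): 5.92% + 6.768% + 3.003% = 15.691%.

15.691%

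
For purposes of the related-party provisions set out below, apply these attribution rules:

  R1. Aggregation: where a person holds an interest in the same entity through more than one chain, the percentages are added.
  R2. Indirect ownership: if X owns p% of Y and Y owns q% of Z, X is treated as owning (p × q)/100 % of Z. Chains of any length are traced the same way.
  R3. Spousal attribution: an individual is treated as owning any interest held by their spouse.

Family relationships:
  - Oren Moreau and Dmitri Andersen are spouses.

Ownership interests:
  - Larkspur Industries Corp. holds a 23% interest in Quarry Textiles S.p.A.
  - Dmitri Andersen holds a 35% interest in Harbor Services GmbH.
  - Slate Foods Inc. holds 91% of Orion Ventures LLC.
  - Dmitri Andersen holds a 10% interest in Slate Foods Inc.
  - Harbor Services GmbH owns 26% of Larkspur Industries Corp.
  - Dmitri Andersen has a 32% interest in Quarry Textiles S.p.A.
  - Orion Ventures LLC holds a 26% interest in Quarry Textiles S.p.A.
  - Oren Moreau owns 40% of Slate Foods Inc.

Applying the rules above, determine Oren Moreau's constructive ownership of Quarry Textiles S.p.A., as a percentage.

45.923%

By spousal attribution (R3), Oren Moreau is treated as also owning Dmitri Andersen's interest in Slate Foods Inc, giving 40% + 10% = 50%.
By spousal attribution (R3), Oren Moreau is treated as owning Dmitri Andersen's 35% interest in Harbor Services GmbH.
By spousal attribution (R3), Oren Moreau is treated as owning Dmitri Andersen's 32% interest in Quarry Textiles S.p.A.
Chain via Slate Foods Inc. → Orion Ventures LLC (R2): 50% × 91% × 26% = 11.83% of Quarry Textiles S.p.A.
Chain via Harbor Services GmbH → Larkspur Industries Corp. (R2): 35% × 26% × 23% = 2.093% of Quarry Textiles S.p.A.
Direct interest in Quarry Textiles S.p.A: 32%.
Aggregating (R1): 11.83% + 2.093% + 32% = 45.923%.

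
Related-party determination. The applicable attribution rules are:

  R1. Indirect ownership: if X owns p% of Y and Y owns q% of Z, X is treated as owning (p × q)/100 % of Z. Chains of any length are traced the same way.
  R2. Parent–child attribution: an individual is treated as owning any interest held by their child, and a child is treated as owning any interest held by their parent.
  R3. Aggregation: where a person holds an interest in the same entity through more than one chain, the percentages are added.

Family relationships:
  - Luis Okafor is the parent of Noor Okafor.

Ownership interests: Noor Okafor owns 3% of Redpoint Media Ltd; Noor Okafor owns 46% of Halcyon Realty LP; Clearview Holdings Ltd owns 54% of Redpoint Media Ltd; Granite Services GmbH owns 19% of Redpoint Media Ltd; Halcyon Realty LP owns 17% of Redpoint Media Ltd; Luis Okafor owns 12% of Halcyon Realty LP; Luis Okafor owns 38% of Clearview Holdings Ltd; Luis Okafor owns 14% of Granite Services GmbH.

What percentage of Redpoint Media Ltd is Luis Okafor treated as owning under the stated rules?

By parent–child attribution (R2), Luis Okafor is treated as also owning Noor Okafor's interest in Halcyon Realty LP, giving 12% + 46% = 58%.
By parent–child attribution (R2), Luis Okafor is treated as owning Noor Okafor's 3% interest in Redpoint Media Ltd.
Chain via Granite Services GmbH (R1): 14% × 19% = 2.66% of Redpoint Media Ltd.
Chain via Clearview Holdings Ltd (R1): 38% × 54% = 20.52% of Redpoint Media Ltd.
Chain via Halcyon Realty LP (R1): 58% × 17% = 9.86% of Redpoint Media Ltd.
Direct interest in Redpoint Media Ltd: 3%.
Aggregating (R3): 2.66% + 20.52% + 9.86% + 3% = 36.04%.

36.04%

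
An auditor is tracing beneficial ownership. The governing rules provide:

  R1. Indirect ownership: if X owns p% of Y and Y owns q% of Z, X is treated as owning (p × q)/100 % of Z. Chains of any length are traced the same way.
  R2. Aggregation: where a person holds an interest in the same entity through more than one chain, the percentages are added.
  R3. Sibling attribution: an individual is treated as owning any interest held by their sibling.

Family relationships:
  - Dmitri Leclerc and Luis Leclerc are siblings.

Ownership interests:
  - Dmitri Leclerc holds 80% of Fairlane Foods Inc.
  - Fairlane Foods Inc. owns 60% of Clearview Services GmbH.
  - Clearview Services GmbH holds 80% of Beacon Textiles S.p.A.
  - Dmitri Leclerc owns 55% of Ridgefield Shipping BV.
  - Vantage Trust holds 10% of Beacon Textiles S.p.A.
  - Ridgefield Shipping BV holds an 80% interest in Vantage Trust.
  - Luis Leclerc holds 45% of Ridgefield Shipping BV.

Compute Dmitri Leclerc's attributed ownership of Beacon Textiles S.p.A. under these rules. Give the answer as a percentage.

46.4%

By sibling attribution (R3), Dmitri Leclerc is treated as also owning Luis Leclerc's interest in Ridgefield Shipping BV, giving 55% + 45% = 100%.
Chain via Ridgefield Shipping BV → Vantage Trust (R1): 100% × 80% × 10% = 8% of Beacon Textiles S.p.A.
Chain via Fairlane Foods Inc. → Clearview Services GmbH (R1): 80% × 60% × 80% = 38.4% of Beacon Textiles S.p.A.
Aggregating (R2): 8% + 38.4% = 46.4%.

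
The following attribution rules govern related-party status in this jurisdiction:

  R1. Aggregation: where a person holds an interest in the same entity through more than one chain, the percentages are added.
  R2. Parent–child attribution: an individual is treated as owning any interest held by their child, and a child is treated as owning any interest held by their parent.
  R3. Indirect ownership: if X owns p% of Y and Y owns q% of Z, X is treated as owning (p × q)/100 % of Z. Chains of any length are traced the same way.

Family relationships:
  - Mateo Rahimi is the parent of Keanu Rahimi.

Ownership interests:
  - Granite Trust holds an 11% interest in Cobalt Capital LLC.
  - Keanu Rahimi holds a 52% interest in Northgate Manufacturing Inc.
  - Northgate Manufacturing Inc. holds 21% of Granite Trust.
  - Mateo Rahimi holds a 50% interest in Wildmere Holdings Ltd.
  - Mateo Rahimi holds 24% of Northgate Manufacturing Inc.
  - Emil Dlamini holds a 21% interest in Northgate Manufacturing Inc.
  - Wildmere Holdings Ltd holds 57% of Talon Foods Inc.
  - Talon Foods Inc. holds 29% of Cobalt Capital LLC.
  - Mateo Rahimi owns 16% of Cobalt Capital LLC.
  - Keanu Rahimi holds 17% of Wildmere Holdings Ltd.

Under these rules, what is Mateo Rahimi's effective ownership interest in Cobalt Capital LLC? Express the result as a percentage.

By parent–child attribution (R2), Mateo Rahimi is treated as also owning Keanu Rahimi's interest in Wildmere Holdings Ltd, giving 50% + 17% = 67%.
By parent–child attribution (R2), Mateo Rahimi is treated as also owning Keanu Rahimi's interest in Northgate Manufacturing Inc, giving 24% + 52% = 76%.
Chain via Wildmere Holdings Ltd → Talon Foods Inc. (R3): 67% × 57% × 29% = 11.0751% of Cobalt Capital LLC.
Chain via Northgate Manufacturing Inc. → Granite Trust (R3): 76% × 21% × 11% = 1.7556% of Cobalt Capital LLC.
Direct interest in Cobalt Capital LLC: 16%.
Aggregating (R1): 11.0751% + 1.7556% + 16% = 28.8307%.

28.8307%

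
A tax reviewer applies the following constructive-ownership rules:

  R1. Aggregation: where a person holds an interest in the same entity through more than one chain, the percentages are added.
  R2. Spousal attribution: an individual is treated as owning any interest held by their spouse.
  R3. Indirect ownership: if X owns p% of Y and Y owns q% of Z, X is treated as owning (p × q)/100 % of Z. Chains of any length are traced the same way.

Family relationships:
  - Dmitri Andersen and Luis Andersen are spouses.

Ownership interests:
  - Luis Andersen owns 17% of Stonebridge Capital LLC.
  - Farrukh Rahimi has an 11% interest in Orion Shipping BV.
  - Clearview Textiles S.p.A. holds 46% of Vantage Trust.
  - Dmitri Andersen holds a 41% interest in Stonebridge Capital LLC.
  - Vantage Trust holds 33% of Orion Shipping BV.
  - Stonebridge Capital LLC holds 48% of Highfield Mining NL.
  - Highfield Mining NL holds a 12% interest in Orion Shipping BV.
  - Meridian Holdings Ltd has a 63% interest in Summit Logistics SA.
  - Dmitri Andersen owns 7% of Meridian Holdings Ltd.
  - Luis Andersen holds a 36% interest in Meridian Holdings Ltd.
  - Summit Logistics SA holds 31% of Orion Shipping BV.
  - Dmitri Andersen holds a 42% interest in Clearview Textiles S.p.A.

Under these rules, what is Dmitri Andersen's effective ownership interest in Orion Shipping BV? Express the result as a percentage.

18.1143%

By spousal attribution (R2), Dmitri Andersen is treated as also owning Luis Andersen's interest in Stonebridge Capital LLC, giving 41% + 17% = 58%.
By spousal attribution (R2), Dmitri Andersen is treated as also owning Luis Andersen's interest in Meridian Holdings Ltd, giving 7% + 36% = 43%.
Chain via Stonebridge Capital LLC → Highfield Mining NL (R3): 58% × 48% × 12% = 3.3408% of Orion Shipping BV.
Chain via Clearview Textiles S.p.A. → Vantage Trust (R3): 42% × 46% × 33% = 6.3756% of Orion Shipping BV.
Chain via Meridian Holdings Ltd → Summit Logistics SA (R3): 43% × 63% × 31% = 8.3979% of Orion Shipping BV.
Aggregating (R1): 3.3408% + 6.3756% + 8.3979% = 18.1143%.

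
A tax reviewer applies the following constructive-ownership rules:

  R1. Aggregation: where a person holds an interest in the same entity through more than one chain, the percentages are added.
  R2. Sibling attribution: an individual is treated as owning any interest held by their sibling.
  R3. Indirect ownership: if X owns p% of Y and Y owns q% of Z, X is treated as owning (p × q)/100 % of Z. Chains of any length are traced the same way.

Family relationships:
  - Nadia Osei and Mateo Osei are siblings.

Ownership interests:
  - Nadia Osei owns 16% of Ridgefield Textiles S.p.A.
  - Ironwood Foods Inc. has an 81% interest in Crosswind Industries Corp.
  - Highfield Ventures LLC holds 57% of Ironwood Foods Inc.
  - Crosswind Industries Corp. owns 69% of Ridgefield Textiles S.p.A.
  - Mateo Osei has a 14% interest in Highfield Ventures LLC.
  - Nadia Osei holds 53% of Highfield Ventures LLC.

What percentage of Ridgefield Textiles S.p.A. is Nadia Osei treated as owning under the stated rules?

By sibling attribution (R2), Nadia Osei is treated as also owning Mateo Osei's interest in Highfield Ventures LLC, giving 53% + 14% = 67%.
Chain via Highfield Ventures LLC → Ironwood Foods Inc. → Crosswind Industries Corp. (R3): 67% × 57% × 81% × 69% = 21.344391% of Ridgefield Textiles S.p.A.
Direct interest in Ridgefield Textiles S.p.A: 16%.
Aggregating (R1): 21.344391% + 16% = 37.344391%.

37.344391%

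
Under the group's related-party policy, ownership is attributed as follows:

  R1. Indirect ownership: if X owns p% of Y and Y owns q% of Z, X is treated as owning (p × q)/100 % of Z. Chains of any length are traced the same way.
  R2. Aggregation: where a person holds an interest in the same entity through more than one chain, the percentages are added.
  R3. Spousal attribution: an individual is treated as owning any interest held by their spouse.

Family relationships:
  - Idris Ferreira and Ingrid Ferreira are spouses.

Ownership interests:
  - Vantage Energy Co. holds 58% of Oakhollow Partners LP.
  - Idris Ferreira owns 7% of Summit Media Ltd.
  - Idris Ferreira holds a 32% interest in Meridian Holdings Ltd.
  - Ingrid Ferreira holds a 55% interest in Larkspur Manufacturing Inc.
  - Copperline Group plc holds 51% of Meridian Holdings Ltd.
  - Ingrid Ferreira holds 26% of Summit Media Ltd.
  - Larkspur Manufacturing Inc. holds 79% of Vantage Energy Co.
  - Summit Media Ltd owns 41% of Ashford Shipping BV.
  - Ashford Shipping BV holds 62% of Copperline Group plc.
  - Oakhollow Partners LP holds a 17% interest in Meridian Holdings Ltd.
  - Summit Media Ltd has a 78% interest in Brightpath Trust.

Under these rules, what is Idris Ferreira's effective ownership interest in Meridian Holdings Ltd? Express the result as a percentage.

40.562356%

By spousal attribution (R3), Idris Ferreira is treated as also owning Ingrid Ferreira's interest in Summit Media Ltd, giving 7% + 26% = 33%.
By spousal attribution (R3), Idris Ferreira is treated as owning Ingrid Ferreira's 55% interest in Larkspur Manufacturing Inc.
Chain via Summit Media Ltd → Ashford Shipping BV → Copperline Group plc (R1): 33% × 41% × 62% × 51% = 4.278186% of Meridian Holdings Ltd.
Direct interest in Meridian Holdings Ltd: 32%.
Chain via Larkspur Manufacturing Inc. → Vantage Energy Co. → Oakhollow Partners LP (R1): 55% × 79% × 58% × 17% = 4.28417% of Meridian Holdings Ltd.
Aggregating (R2): 4.278186% + 32% + 4.28417% = 40.562356%.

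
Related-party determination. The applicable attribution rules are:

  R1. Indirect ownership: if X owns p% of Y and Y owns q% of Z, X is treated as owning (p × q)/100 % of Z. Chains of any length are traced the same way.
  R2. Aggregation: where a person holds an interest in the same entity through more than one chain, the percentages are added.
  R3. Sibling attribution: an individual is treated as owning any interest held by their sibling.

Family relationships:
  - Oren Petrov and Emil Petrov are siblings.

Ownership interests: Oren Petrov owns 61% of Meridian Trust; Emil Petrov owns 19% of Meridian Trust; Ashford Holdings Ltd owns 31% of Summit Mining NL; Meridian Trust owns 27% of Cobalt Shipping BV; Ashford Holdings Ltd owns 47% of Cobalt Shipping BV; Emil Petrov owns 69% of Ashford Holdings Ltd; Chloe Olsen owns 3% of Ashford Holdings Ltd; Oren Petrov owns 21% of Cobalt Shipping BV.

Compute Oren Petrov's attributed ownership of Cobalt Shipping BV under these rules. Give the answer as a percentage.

By sibling attribution (R3), Oren Petrov is treated as also owning Emil Petrov's interest in Meridian Trust, giving 61% + 19% = 80%.
By sibling attribution (R3), Oren Petrov is treated as owning Emil Petrov's 69% interest in Ashford Holdings Ltd.
Chain via Meridian Trust (R1): 80% × 27% = 21.6% of Cobalt Shipping BV.
Direct interest in Cobalt Shipping BV: 21%.
Chain via Ashford Holdings Ltd (R1): 69% × 47% = 32.43% of Cobalt Shipping BV.
Aggregating (R2): 21.6% + 21% + 32.43% = 75.03%.

75.03%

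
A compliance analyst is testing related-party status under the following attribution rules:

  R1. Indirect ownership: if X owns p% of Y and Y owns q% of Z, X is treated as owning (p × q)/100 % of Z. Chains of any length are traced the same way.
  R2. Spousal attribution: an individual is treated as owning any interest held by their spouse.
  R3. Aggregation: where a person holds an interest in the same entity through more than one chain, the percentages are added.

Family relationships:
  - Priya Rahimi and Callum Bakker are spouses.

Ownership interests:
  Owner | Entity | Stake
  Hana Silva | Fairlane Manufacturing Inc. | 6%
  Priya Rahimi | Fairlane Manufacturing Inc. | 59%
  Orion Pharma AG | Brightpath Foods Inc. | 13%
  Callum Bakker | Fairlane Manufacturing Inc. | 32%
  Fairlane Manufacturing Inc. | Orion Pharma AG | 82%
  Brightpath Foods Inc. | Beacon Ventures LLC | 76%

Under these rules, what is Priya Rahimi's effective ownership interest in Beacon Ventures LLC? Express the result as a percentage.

By spousal attribution (R2), Priya Rahimi is treated as also owning Callum Bakker's interest in Fairlane Manufacturing Inc, giving 59% + 32% = 91%.
Chain via Fairlane Manufacturing Inc. → Orion Pharma AG → Brightpath Foods Inc. (R1): 91% × 82% × 13% × 76% = 7.372456% of Beacon Ventures LLC.

7.372456%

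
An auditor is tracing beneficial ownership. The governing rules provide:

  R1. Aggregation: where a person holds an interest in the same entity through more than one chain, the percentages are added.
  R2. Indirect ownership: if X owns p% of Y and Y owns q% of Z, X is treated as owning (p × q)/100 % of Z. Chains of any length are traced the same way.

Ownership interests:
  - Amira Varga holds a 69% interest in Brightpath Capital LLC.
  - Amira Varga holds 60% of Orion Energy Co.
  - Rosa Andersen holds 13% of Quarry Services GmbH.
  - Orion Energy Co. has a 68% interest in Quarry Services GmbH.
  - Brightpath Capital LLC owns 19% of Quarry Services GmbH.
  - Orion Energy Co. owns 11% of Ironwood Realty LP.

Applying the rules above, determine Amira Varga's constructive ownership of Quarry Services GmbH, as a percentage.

53.91%

Chain via Brightpath Capital LLC (R2): 69% × 19% = 13.11% of Quarry Services GmbH.
Chain via Orion Energy Co. (R2): 60% × 68% = 40.8% of Quarry Services GmbH.
Aggregating (R1): 13.11% + 40.8% = 53.91%.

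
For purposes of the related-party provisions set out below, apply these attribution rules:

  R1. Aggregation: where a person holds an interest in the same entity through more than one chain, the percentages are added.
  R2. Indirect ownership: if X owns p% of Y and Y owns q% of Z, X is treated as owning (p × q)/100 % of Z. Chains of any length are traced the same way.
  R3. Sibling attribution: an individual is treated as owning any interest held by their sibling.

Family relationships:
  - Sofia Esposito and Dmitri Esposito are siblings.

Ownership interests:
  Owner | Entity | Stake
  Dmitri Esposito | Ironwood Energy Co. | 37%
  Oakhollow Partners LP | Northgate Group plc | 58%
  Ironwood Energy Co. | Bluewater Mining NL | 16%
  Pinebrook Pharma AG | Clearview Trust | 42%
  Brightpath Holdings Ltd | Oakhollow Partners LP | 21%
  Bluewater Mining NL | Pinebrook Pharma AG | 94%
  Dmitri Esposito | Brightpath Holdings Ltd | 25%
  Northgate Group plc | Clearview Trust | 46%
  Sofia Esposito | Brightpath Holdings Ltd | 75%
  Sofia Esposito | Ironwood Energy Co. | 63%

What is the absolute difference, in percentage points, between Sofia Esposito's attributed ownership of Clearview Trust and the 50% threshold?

38.0804

By sibling attribution (R3), Sofia Esposito is treated as also owning Dmitri Esposito's interest in Ironwood Energy Co, giving 63% + 37% = 100%.
By sibling attribution (R3), Sofia Esposito is treated as also owning Dmitri Esposito's interest in Brightpath Holdings Ltd, giving 75% + 25% = 100%.
Chain via Ironwood Energy Co. → Bluewater Mining NL → Pinebrook Pharma AG (R2): 100% × 16% × 94% × 42% = 6.3168% of Clearview Trust.
Chain via Brightpath Holdings Ltd → Oakhollow Partners LP → Northgate Group plc (R2): 100% × 21% × 58% × 46% = 5.6028% of Clearview Trust.
Aggregating (R1): 6.3168% + 5.6028% = 11.9196%.
11.9196% falls short of the 50% threshold by 38.0804 percentage points.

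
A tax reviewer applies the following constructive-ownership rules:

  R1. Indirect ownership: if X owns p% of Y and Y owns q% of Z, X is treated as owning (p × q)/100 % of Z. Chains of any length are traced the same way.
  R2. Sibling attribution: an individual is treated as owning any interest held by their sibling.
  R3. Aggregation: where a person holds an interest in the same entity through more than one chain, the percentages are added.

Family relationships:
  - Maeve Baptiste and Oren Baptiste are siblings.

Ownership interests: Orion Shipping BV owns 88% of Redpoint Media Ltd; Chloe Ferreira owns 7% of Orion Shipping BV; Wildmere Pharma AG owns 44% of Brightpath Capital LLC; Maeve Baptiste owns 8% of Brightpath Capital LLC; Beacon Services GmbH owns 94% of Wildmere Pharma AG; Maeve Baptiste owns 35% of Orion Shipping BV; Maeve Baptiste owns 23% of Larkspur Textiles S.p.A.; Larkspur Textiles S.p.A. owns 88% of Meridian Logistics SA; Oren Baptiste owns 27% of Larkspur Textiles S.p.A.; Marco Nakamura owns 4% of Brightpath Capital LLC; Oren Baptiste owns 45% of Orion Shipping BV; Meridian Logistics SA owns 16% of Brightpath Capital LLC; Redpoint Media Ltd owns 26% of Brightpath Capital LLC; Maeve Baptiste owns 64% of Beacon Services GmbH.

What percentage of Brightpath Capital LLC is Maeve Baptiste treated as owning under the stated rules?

59.8144%

By sibling attribution (R2), Maeve Baptiste is treated as also owning Oren Baptiste's interest in Larkspur Textiles S.p.A, giving 23% + 27% = 50%.
By sibling attribution (R2), Maeve Baptiste is treated as also owning Oren Baptiste's interest in Orion Shipping BV, giving 35% + 45% = 80%.
Chain via Larkspur Textiles S.p.A. → Meridian Logistics SA (R1): 50% × 88% × 16% = 7.04% of Brightpath Capital LLC.
Chain via Orion Shipping BV → Redpoint Media Ltd (R1): 80% × 88% × 26% = 18.304% of Brightpath Capital LLC.
Chain via Beacon Services GmbH → Wildmere Pharma AG (R1): 64% × 94% × 44% = 26.4704% of Brightpath Capital LLC.
Direct interest in Brightpath Capital LLC: 8%.
Aggregating (R3): 7.04% + 18.304% + 26.4704% + 8% = 59.8144%.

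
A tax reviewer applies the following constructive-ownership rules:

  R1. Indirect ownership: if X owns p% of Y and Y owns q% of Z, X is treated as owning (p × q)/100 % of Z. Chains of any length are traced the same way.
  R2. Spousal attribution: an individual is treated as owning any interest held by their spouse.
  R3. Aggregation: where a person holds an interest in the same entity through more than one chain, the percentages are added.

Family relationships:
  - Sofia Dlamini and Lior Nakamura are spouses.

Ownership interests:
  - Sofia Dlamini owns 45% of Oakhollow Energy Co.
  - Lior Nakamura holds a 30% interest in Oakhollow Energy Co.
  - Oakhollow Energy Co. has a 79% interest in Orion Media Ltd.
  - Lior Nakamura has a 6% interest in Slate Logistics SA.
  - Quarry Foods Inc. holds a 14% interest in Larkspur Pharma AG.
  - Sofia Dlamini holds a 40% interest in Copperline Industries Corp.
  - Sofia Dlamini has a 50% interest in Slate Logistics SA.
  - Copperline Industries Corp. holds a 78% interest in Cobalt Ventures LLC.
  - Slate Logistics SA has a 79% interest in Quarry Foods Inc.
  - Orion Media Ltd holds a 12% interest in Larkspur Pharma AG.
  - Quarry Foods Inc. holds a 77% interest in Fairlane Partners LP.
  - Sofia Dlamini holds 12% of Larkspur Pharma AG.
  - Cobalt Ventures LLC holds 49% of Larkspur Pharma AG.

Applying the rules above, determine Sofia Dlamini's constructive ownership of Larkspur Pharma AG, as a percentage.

40.5916%

By spousal attribution (R2), Sofia Dlamini is treated as also owning Lior Nakamura's interest in Slate Logistics SA, giving 50% + 6% = 56%.
By spousal attribution (R2), Sofia Dlamini is treated as also owning Lior Nakamura's interest in Oakhollow Energy Co, giving 45% + 30% = 75%.
Chain via Slate Logistics SA → Quarry Foods Inc. (R1): 56% × 79% × 14% = 6.1936% of Larkspur Pharma AG.
Chain via Copperline Industries Corp. → Cobalt Ventures LLC (R1): 40% × 78% × 49% = 15.288% of Larkspur Pharma AG.
Chain via Oakhollow Energy Co. → Orion Media Ltd (R1): 75% × 79% × 12% = 7.11% of Larkspur Pharma AG.
Direct interest in Larkspur Pharma AG: 12%.
Aggregating (R3): 6.1936% + 15.288% + 7.11% + 12% = 40.5916%.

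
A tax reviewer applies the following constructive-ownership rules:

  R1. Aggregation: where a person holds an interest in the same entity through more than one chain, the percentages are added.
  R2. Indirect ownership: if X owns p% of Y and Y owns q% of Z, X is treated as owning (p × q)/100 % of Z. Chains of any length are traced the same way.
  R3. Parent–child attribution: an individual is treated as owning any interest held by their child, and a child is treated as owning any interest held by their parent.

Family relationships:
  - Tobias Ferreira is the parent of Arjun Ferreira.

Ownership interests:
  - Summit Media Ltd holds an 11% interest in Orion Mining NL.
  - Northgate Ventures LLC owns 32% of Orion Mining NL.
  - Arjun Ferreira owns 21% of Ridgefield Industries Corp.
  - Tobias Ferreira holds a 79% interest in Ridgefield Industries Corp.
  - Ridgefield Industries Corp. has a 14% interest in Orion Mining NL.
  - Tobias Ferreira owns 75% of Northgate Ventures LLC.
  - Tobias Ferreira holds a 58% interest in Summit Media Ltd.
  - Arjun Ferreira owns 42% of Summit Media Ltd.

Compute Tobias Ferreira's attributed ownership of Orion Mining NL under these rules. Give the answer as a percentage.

By parent–child attribution (R3), Tobias Ferreira is treated as also owning Arjun Ferreira's interest in Summit Media Ltd, giving 58% + 42% = 100%.
By parent–child attribution (R3), Tobias Ferreira is treated as also owning Arjun Ferreira's interest in Ridgefield Industries Corp, giving 79% + 21% = 100%.
Chain via Summit Media Ltd (R2): 100% × 11% = 11% of Orion Mining NL.
Chain via Northgate Ventures LLC (R2): 75% × 32% = 24% of Orion Mining NL.
Chain via Ridgefield Industries Corp. (R2): 100% × 14% = 14% of Orion Mining NL.
Aggregating (R1): 11% + 24% + 14% = 49%.

49%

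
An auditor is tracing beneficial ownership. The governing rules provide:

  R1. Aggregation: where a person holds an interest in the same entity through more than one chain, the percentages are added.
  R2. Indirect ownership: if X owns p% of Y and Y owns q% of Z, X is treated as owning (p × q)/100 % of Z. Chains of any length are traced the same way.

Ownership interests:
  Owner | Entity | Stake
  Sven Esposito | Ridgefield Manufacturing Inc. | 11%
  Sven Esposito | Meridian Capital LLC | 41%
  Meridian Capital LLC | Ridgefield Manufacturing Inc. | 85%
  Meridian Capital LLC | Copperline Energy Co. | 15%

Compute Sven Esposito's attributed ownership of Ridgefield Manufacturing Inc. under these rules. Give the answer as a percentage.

Chain via Meridian Capital LLC (R2): 41% × 85% = 34.85% of Ridgefield Manufacturing Inc.
Direct interest in Ridgefield Manufacturing Inc: 11%.
Aggregating (R1): 34.85% + 11% = 45.85%.

45.85%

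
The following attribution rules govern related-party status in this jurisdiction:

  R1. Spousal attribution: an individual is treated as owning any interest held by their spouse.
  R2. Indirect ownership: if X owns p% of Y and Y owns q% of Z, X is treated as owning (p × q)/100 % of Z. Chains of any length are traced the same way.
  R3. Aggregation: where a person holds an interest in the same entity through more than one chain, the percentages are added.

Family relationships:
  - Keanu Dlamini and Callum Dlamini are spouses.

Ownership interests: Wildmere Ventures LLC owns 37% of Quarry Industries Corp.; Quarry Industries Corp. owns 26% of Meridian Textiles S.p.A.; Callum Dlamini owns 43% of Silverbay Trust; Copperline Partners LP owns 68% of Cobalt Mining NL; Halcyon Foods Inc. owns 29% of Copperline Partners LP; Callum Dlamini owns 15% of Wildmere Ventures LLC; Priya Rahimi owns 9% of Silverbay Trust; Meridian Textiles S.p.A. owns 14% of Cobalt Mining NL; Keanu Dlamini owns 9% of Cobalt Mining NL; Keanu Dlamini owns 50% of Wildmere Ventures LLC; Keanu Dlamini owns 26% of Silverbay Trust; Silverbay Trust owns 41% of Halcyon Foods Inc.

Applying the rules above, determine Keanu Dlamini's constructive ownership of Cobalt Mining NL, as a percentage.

By spousal attribution (R1), Keanu Dlamini is treated as also owning Callum Dlamini's interest in Wildmere Ventures LLC, giving 50% + 15% = 65%.
By spousal attribution (R1), Keanu Dlamini is treated as also owning Callum Dlamini's interest in Silverbay Trust, giving 26% + 43% = 69%.
Chain via Wildmere Ventures LLC → Quarry Industries Corp. → Meridian Textiles S.p.A. (R2): 65% × 37% × 26% × 14% = 0.87542% of Cobalt Mining NL.
Chain via Silverbay Trust → Halcyon Foods Inc. → Copperline Partners LP (R2): 69% × 41% × 29% × 68% = 5.578788% of Cobalt Mining NL.
Direct interest in Cobalt Mining NL: 9%.
Aggregating (R3): 0.87542% + 5.578788% + 9% = 15.454208%.

15.454208%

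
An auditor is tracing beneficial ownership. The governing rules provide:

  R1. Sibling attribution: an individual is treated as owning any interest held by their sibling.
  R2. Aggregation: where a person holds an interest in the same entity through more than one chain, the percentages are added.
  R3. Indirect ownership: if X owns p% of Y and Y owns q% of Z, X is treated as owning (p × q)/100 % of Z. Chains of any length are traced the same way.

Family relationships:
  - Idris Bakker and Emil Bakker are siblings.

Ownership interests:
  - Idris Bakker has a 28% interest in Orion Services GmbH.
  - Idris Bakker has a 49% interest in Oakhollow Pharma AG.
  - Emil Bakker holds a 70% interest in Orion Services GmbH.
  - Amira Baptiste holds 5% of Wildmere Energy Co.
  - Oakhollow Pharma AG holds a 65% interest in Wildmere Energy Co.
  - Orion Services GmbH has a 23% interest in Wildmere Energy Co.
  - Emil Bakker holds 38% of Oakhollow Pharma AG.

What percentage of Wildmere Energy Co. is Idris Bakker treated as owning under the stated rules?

By sibling attribution (R1), Idris Bakker is treated as also owning Emil Bakker's interest in Orion Services GmbH, giving 28% + 70% = 98%.
By sibling attribution (R1), Idris Bakker is treated as also owning Emil Bakker's interest in Oakhollow Pharma AG, giving 49% + 38% = 87%.
Chain via Orion Services GmbH (R3): 98% × 23% = 22.54% of Wildmere Energy Co.
Chain via Oakhollow Pharma AG (R3): 87% × 65% = 56.55% of Wildmere Energy Co.
Aggregating (R2): 22.54% + 56.55% = 79.09%.

79.09%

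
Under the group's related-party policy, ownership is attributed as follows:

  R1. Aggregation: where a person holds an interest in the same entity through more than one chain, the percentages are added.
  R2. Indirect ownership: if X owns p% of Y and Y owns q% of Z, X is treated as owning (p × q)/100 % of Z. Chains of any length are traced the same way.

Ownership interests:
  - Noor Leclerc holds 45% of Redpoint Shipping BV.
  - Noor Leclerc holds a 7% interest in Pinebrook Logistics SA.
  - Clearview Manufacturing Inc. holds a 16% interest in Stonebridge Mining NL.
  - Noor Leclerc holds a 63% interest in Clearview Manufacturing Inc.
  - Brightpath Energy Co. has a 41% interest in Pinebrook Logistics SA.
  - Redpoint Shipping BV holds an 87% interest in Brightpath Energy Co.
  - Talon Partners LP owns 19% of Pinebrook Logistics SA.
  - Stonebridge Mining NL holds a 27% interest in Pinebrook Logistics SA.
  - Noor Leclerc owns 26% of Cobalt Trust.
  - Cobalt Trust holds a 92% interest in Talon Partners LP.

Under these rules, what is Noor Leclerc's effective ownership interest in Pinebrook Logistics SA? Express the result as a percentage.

30.3179%

Chain via Clearview Manufacturing Inc. → Stonebridge Mining NL (R2): 63% × 16% × 27% = 2.7216% of Pinebrook Logistics SA.
Chain via Cobalt Trust → Talon Partners LP (R2): 26% × 92% × 19% = 4.5448% of Pinebrook Logistics SA.
Chain via Redpoint Shipping BV → Brightpath Energy Co. (R2): 45% × 87% × 41% = 16.0515% of Pinebrook Logistics SA.
Direct interest in Pinebrook Logistics SA: 7%.
Aggregating (R1): 2.7216% + 4.5448% + 16.0515% + 7% = 30.3179%.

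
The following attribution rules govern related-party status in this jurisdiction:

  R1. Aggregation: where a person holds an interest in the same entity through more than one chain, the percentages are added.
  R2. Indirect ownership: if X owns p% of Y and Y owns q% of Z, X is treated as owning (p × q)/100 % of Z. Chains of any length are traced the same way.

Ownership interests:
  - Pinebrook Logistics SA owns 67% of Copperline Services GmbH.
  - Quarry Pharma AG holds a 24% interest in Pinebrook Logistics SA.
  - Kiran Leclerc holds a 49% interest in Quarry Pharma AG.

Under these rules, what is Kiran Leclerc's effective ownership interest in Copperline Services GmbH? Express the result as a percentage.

Chain via Quarry Pharma AG → Pinebrook Logistics SA (R2): 49% × 24% × 67% = 7.8792% of Copperline Services GmbH.

7.8792%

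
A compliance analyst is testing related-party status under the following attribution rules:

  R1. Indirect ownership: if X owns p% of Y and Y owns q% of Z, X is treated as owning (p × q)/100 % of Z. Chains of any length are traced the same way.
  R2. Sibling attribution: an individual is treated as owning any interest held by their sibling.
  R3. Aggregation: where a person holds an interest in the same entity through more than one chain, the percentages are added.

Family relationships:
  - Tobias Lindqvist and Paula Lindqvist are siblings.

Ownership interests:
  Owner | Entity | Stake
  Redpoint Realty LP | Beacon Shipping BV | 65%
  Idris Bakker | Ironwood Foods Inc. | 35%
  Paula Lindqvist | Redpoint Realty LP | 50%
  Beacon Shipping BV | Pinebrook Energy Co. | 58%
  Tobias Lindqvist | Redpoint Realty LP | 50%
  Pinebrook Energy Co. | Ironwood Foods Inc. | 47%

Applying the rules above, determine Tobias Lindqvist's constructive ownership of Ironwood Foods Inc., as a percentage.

By sibling attribution (R2), Tobias Lindqvist is treated as also owning Paula Lindqvist's interest in Redpoint Realty LP, giving 50% + 50% = 100%.
Chain via Redpoint Realty LP → Beacon Shipping BV → Pinebrook Energy Co. (R1): 100% × 65% × 58% × 47% = 17.719% of Ironwood Foods Inc.

17.719%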